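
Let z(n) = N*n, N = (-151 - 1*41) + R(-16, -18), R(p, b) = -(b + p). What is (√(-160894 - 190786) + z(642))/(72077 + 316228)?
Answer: -33812/129435 + 8*I*√5495/388305 ≈ -0.26123 + 0.0015272*I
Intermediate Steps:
R(p, b) = -b - p
N = -158 (N = (-151 - 1*41) + (-1*(-18) - 1*(-16)) = (-151 - 41) + (18 + 16) = -192 + 34 = -158)
z(n) = -158*n
(√(-160894 - 190786) + z(642))/(72077 + 316228) = (√(-160894 - 190786) - 158*642)/(72077 + 316228) = (√(-351680) - 101436)/388305 = (8*I*√5495 - 101436)*(1/388305) = (-101436 + 8*I*√5495)*(1/388305) = -33812/129435 + 8*I*√5495/388305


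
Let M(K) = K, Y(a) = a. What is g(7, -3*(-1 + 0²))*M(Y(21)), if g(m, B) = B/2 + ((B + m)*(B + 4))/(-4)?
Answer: -336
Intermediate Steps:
g(m, B) = B/2 - (4 + B)*(B + m)/4 (g(m, B) = B*(½) + ((B + m)*(4 + B))*(-¼) = B/2 + ((4 + B)*(B + m))*(-¼) = B/2 - (4 + B)*(B + m)/4)
g(7, -3*(-1 + 0²))*M(Y(21)) = (-1*7 - (-3)*(-1 + 0²)/2 - 9*(-1 + 0²)²/4 - ¼*(-3*(-1 + 0²))*7)*21 = (-7 - (-3)*(-1 + 0)/2 - 9*(-1 + 0)²/4 - ¼*(-3*(-1 + 0))*7)*21 = (-7 - (-3)*(-1)/2 - (-3*(-1))²/4 - ¼*(-3*(-1))*7)*21 = (-7 - ½*3 - ¼*3² - ¼*3*7)*21 = (-7 - 3/2 - ¼*9 - 21/4)*21 = (-7 - 3/2 - 9/4 - 21/4)*21 = -16*21 = -336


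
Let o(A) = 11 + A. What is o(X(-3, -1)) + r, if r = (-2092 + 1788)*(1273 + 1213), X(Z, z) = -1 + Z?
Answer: -755737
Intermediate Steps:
r = -755744 (r = -304*2486 = -755744)
o(X(-3, -1)) + r = (11 + (-1 - 3)) - 755744 = (11 - 4) - 755744 = 7 - 755744 = -755737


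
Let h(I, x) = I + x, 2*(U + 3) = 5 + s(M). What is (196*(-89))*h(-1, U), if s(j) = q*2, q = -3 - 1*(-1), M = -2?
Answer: 61054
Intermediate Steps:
q = -2 (q = -3 + 1 = -2)
s(j) = -4 (s(j) = -2*2 = -4)
U = -5/2 (U = -3 + (5 - 4)/2 = -3 + (½)*1 = -3 + ½ = -5/2 ≈ -2.5000)
(196*(-89))*h(-1, U) = (196*(-89))*(-1 - 5/2) = -17444*(-7/2) = 61054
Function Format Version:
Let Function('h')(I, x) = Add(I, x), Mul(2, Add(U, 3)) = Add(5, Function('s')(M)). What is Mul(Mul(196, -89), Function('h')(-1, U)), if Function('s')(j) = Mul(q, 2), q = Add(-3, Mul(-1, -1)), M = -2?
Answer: 61054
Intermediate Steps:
q = -2 (q = Add(-3, 1) = -2)
Function('s')(j) = -4 (Function('s')(j) = Mul(-2, 2) = -4)
U = Rational(-5, 2) (U = Add(-3, Mul(Rational(1, 2), Add(5, -4))) = Add(-3, Mul(Rational(1, 2), 1)) = Add(-3, Rational(1, 2)) = Rational(-5, 2) ≈ -2.5000)
Mul(Mul(196, -89), Function('h')(-1, U)) = Mul(Mul(196, -89), Add(-1, Rational(-5, 2))) = Mul(-17444, Rational(-7, 2)) = 61054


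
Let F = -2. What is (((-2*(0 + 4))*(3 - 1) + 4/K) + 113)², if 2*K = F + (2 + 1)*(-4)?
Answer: 455625/49 ≈ 9298.5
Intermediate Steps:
K = -7 (K = (-2 + (2 + 1)*(-4))/2 = (-2 + 3*(-4))/2 = (-2 - 12)/2 = (½)*(-14) = -7)
(((-2*(0 + 4))*(3 - 1) + 4/K) + 113)² = (((-2*(0 + 4))*(3 - 1) + 4/(-7)) + 113)² = ((-2*4*2 + 4*(-⅐)) + 113)² = ((-8*2 - 4/7) + 113)² = ((-16 - 4/7) + 113)² = (-116/7 + 113)² = (675/7)² = 455625/49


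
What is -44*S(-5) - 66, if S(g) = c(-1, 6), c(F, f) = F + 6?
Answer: -286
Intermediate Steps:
c(F, f) = 6 + F
S(g) = 5 (S(g) = 6 - 1 = 5)
-44*S(-5) - 66 = -44*5 - 66 = -220 - 66 = -286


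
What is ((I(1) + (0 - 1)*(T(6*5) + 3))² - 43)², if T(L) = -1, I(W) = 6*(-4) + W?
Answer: 338724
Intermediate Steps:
I(W) = -24 + W
((I(1) + (0 - 1)*(T(6*5) + 3))² - 43)² = (((-24 + 1) + (0 - 1)*(-1 + 3))² - 43)² = ((-23 - 1*2)² - 43)² = ((-23 - 2)² - 43)² = ((-25)² - 43)² = (625 - 43)² = 582² = 338724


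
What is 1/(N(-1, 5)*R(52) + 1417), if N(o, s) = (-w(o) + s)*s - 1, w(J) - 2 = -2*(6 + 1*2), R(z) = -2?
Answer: 1/1229 ≈ 0.00081367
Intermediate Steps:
w(J) = -14 (w(J) = 2 - 2*(6 + 1*2) = 2 - 2*(6 + 2) = 2 - 2*8 = 2 - 16 = -14)
N(o, s) = -1 + s*(14 + s) (N(o, s) = (-1*(-14) + s)*s - 1 = (14 + s)*s - 1 = s*(14 + s) - 1 = -1 + s*(14 + s))
1/(N(-1, 5)*R(52) + 1417) = 1/((-1 + 5**2 + 14*5)*(-2) + 1417) = 1/((-1 + 25 + 70)*(-2) + 1417) = 1/(94*(-2) + 1417) = 1/(-188 + 1417) = 1/1229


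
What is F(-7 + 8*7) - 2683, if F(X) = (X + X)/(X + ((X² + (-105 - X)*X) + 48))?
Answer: -6771941/2524 ≈ -2683.0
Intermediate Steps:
F(X) = 2*X/(48 + X + X² + X*(-105 - X)) (F(X) = (2*X)/(X + ((X² + X*(-105 - X)) + 48)) = (2*X)/(X + (48 + X² + X*(-105 - X))) = (2*X)/(48 + X + X² + X*(-105 - X)) = 2*X/(48 + X + X² + X*(-105 - X)))
F(-7 + 8*7) - 2683 = -(-7 + 8*7)/(-24 + 52*(-7 + 8*7)) - 2683 = -(-7 + 56)/(-24 + 52*(-7 + 56)) - 2683 = -1*49/(-24 + 52*49) - 2683 = -1*49/(-24 + 2548) - 2683 = -1*49/2524 - 2683 = -1*49*1/2524 - 2683 = -49/2524 - 2683 = -6771941/2524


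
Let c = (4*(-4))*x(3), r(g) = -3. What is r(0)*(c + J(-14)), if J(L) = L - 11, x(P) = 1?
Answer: 123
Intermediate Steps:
J(L) = -11 + L
c = -16 (c = (4*(-4))*1 = -16*1 = -16)
r(0)*(c + J(-14)) = -3*(-16 + (-11 - 14)) = -3*(-16 - 25) = -3*(-41) = 123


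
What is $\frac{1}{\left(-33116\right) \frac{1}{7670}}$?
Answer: $- \frac{3835}{16558} \approx -0.23161$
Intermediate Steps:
$\frac{1}{\left(-33116\right) \frac{1}{7670}} = \frac{1}{- \frac{16558}{3835}} = - \frac{3835}{16558}$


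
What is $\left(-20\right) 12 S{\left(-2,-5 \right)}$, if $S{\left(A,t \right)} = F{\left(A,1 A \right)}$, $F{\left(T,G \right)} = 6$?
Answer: $-1440$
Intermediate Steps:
$S{\left(A,t \right)} = 6$
$\left(-20\right) 12 S{\left(-2,-5 \right)} = \left(-20\right) 12 \cdot 6 = \left(-240\right) 6 = -1440$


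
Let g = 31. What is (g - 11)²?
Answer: 400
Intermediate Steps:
(g - 11)² = (31 - 11)² = 20² = 400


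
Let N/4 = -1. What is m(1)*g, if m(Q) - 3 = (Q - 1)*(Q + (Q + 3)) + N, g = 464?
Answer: -464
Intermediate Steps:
N = -4 (N = 4*(-1) = -4)
m(Q) = -1 + (-1 + Q)*(3 + 2*Q) (m(Q) = 3 + ((Q - 1)*(Q + (Q + 3)) - 4) = 3 + ((-1 + Q)*(Q + (3 + Q)) - 4) = 3 + ((-1 + Q)*(3 + 2*Q) - 4) = 3 + (-4 + (-1 + Q)*(3 + 2*Q)) = -1 + (-1 + Q)*(3 + 2*Q))
m(1)*g = (-4 + 1 + 2*1**2)*464 = (-4 + 1 + 2*1)*464 = (-4 + 1 + 2)*464 = -1*464 = -464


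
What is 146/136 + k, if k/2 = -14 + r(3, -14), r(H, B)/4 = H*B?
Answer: -24679/68 ≈ -362.93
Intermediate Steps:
r(H, B) = 4*B*H (r(H, B) = 4*(H*B) = 4*(B*H) = 4*B*H)
k = -364 (k = 2*(-14 + 4*(-14)*3) = 2*(-14 - 168) = 2*(-182) = -364)
146/136 + k = 146/136 - 364 = (1/136)*146 - 364 = 73/68 - 364 = -24679/68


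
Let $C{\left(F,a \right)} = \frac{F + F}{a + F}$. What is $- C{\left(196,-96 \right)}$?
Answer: $- \frac{98}{25} \approx -3.92$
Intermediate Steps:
$C{\left(F,a \right)} = \frac{2 F}{F + a}$
$- C{\left(196,-96 \right)} = - \frac{2 \cdot 196}{196 - 96} = - \frac{2 \cdot 196}{100} = \left(-1\right) \frac{98}{25} = - \frac{98}{25}$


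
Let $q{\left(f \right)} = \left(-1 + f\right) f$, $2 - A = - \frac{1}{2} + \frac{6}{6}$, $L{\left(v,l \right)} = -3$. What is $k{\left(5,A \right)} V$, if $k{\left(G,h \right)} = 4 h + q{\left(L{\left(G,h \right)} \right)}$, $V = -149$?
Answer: $-2682$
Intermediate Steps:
$A = \frac{3}{2}$ ($A = 2 - \left(- \frac{1}{2} + \frac{6}{6}\right) = 2 - \left(\left(-1\right) \frac{1}{2} + 6 \cdot \frac{1}{6}\right) = 2 - \left(- \frac{1}{2} + 1\right) = 2 - \frac{1}{2} = \frac{3}{2} \approx 1.5$)
$q{\left(f \right)} = f \left(-1 + f\right)$
$k{\left(G,h \right)} = 12 + 4 h$ ($k{\left(G,h \right)} = 4 h - 3 \left(-1 - 3\right) = 4 h - -12 = 4 h + 12 = 12 + 4 h$)
$k{\left(5,A \right)} V = \left(12 + 4 \cdot \frac{3}{2}\right) \left(-149\right) = \left(12 + 6\right) \left(-149\right) = 18 \left(-149\right) = -2682$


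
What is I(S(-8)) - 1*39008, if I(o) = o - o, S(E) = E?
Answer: -39008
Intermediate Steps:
I(o) = 0
I(S(-8)) - 1*39008 = 0 - 1*39008 = 0 - 39008 = -39008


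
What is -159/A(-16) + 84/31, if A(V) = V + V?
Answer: 7617/992 ≈ 7.6784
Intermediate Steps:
A(V) = 2*V
-159/A(-16) + 84/31 = -159/(2*(-16)) + 84/31 = -159/(-32) + 84*(1/31) = -159*(-1/32) + 84/31 = 159/32 + 84/31 = 7617/992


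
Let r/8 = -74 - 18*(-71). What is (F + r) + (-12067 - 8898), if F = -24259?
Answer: -35592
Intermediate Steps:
r = 9632 (r = 8*(-74 - 18*(-71)) = 8*(-74 + 1278) = 8*1204 = 9632)
(F + r) + (-12067 - 8898) = (-24259 + 9632) + (-12067 - 8898) = -14627 - 20965 = -35592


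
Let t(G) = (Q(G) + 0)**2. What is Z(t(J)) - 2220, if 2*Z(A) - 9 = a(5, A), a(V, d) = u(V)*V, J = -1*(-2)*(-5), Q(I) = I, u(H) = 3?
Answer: -2208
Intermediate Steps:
J = -10 (J = 2*(-5) = -10)
a(V, d) = 3*V
t(G) = G**2 (t(G) = (G + 0)**2 = G**2)
Z(A) = 12 (Z(A) = 9/2 + (3*5)/2 = 9/2 + (1/2)*15 = 9/2 + 15/2 = 12)
Z(t(J)) - 2220 = 12 - 2220 = -2208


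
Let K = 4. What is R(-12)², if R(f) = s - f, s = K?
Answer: 256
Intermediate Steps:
s = 4
R(f) = 4 - f
R(-12)² = (4 - 1*(-12))² = (4 + 12)² = 16² = 256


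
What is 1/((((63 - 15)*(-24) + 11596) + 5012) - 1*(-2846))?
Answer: 1/18302 ≈ 5.4639e-5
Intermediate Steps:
1/((((63 - 15)*(-24) + 11596) + 5012) - 1*(-2846)) = 1/(((48*(-24) + 11596) + 5012) + 2846) = 1/(((-1152 + 11596) + 5012) + 2846) = 1/((10444 + 5012) + 2846) = 1/(15456 + 2846) = 1/18302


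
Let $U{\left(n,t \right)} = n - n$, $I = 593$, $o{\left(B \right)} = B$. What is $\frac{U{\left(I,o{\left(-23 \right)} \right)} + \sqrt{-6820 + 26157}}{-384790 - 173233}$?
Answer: $- \frac{\sqrt{19337}}{558023} \approx -0.0002492$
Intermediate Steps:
$U{\left(n,t \right)} = 0$
$\frac{U{\left(I,o{\left(-23 \right)} \right)} + \sqrt{-6820 + 26157}}{-384790 - 173233} = \frac{0 + \sqrt{-6820 + 26157}}{-384790 - 173233} = \frac{0 + \sqrt{19337}}{-558023} = \sqrt{19337} \left(- \frac{1}{558023}\right) = - \frac{\sqrt{19337}}{558023}$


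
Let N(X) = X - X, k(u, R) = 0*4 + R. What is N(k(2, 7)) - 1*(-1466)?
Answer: 1466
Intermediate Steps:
k(u, R) = R (k(u, R) = 0 + R = R)
N(X) = 0
N(k(2, 7)) - 1*(-1466) = 0 - 1*(-1466) = 0 + 1466 = 1466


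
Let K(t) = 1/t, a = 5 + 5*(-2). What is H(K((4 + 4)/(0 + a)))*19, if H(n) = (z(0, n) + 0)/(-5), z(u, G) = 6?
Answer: -114/5 ≈ -22.800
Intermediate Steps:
a = -5 (a = 5 - 10 = -5)
H(n) = -6/5 (H(n) = (6 + 0)/(-5) = -1/5*6 = -6/5)
H(K((4 + 4)/(0 + a)))*19 = -6/5*19 = -114/5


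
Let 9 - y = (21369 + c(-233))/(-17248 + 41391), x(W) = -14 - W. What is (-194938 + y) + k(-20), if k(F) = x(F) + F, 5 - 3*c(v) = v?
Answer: -14119590892/72429 ≈ -1.9494e+5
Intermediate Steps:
c(v) = 5/3 - v/3
k(F) = -14 (k(F) = (-14 - F) + F = -14)
y = 587516/72429 (y = 9 - (21369 + (5/3 - 1/3*(-233)))/(-17248 + 41391) = 9 - (21369 + (5/3 + 233/3))/24143 = 9 - (21369 + 238/3)/24143 = 9 - 64345/(3*24143) = 9 - 1*64345/72429 = 9 - 64345/72429 = 587516/72429 ≈ 8.1116)
(-194938 + y) + k(-20) = (-194938 + 587516/72429) - 14 = -14118576886/72429 - 14 = -14119590892/72429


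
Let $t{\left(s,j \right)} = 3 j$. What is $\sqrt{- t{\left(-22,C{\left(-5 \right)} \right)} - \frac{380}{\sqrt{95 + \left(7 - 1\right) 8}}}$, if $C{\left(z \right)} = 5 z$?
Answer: $\frac{\sqrt{1533675 - 54340 \sqrt{143}}}{143} \approx 6.5744$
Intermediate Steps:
$\sqrt{- t{\left(-22,C{\left(-5 \right)} \right)} - \frac{380}{\sqrt{95 + \left(7 - 1\right) 8}}} = \sqrt{- 3 \cdot 5 \left(-5\right) - \frac{380}{\sqrt{95 + \left(7 - 1\right) 8}}} = \sqrt{- 3 \left(-25\right) - \frac{380}{\sqrt{95 + 6 \cdot 8}}} = \sqrt{\left(-1\right) \left(-75\right) - \frac{380}{\sqrt{95 + 48}}} = \sqrt{75 - \frac{380}{\sqrt{143}}} = \sqrt{75 - 380 \frac{\sqrt{143}}{143}} = \sqrt{75 - \frac{380 \sqrt{143}}{143}}$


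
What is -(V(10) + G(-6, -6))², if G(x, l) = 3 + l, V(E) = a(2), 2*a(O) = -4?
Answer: -25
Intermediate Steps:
a(O) = -2 (a(O) = (½)*(-4) = -2)
V(E) = -2
-(V(10) + G(-6, -6))² = -(-2 + (3 - 6))² = -(-2 - 3)² = -1*(-5)² = -1*25 = -25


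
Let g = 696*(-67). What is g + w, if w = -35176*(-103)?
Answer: 3576496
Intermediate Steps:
w = 3623128
g = -46632
g + w = -46632 + 3623128 = 3576496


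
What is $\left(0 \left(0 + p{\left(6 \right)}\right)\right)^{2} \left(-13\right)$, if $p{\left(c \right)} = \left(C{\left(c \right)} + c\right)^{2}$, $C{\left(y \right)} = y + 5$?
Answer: $0$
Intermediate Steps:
$C{\left(y \right)} = 5 + y$
$p{\left(c \right)} = \left(5 + 2 c\right)^{2}$ ($p{\left(c \right)} = \left(\left(5 + c\right) + c\right)^{2} = \left(5 + 2 c\right)^{2}$)
$\left(0 \left(0 + p{\left(6 \right)}\right)\right)^{2} \left(-13\right) = \left(0 \left(0 + \left(5 + 2 \cdot 6\right)^{2}\right)\right)^{2} \left(-13\right) = \left(0 \left(0 + \left(5 + 12\right)^{2}\right)\right)^{2} \left(-13\right) = \left(0 \left(0 + 17^{2}\right)\right)^{2} \left(-13\right) = \left(0 \left(0 + 289\right)\right)^{2} \left(-13\right) = \left(0 \cdot 289\right)^{2} \left(-13\right) = 0^{2} \left(-13\right) = 0 \left(-13\right) = 0$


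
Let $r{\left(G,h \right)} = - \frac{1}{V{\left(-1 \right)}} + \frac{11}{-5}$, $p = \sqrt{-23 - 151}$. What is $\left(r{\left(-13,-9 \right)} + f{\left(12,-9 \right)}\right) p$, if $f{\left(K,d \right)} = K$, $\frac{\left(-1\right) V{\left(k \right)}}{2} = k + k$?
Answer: $\frac{191 i \sqrt{174}}{20} \approx 125.97 i$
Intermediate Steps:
$V{\left(k \right)} = - 4 k$ ($V{\left(k \right)} = - 2 \left(k + k\right) = - 2 \cdot 2 k = - 4 k$)
$p = i \sqrt{174}$ ($p = \sqrt{-174} = i \sqrt{174} \approx 13.191 i$)
$r{\left(G,h \right)} = - \frac{49}{20}$ ($r{\left(G,h \right)} = - \frac{1}{\left(-4\right) \left(-1\right)} + \frac{11}{-5} = - \frac{1}{4} + 11 \left(- \frac{1}{5}\right) = \left(-1\right) \frac{1}{4} - \frac{11}{5} = - \frac{1}{4} - \frac{11}{5} = - \frac{49}{20}$)
$\left(r{\left(-13,-9 \right)} + f{\left(12,-9 \right)}\right) p = \left(- \frac{49}{20} + 12\right) i \sqrt{174} = \frac{191 i \sqrt{174}}{20}$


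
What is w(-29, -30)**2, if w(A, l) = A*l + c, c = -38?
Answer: 692224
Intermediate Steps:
w(A, l) = -38 + A*l (w(A, l) = A*l - 38 = -38 + A*l)
w(-29, -30)**2 = (-38 - 29*(-30))**2 = (-38 + 870)**2 = 832**2 = 692224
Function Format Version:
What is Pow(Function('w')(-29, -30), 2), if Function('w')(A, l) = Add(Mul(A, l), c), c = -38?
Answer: 692224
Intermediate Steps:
Function('w')(A, l) = Add(-38, Mul(A, l)) (Function('w')(A, l) = Add(Mul(A, l), -38) = Add(-38, Mul(A, l)))
Pow(Function('w')(-29, -30), 2) = Pow(Add(-38, Mul(-29, -30)), 2) = Pow(Add(-38, 870), 2) = Pow(832, 2) = 692224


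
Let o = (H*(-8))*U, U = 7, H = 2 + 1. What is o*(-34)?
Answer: 5712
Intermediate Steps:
H = 3
o = -168 (o = (3*(-8))*7 = -24*7 = -168)
o*(-34) = -168*(-34) = 5712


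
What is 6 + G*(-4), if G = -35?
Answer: 146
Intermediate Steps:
6 + G*(-4) = 6 - 35*(-4) = 6 + 140 = 146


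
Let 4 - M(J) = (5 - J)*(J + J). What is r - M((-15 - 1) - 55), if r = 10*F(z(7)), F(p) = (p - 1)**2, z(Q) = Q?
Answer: -10436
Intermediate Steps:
F(p) = (-1 + p)**2
M(J) = 4 - 2*J*(5 - J) (M(J) = 4 - (5 - J)*(J + J) = 4 - (5 - J)*2*J = 4 - 2*J*(5 - J))
r = 360 (r = 10*(-1 + 7)**2 = 10*6**2 = 10*36 = 360)
r - M((-15 - 1) - 55) = 360 - (4 - 10*((-15 - 1) - 55) + 2*((-15 - 1) - 55)**2) = 360 - (4 - 10*(-16 - 55) + 2*(-16 - 55)**2) = 360 - (4 - 10*(-71) + 2*(-71)**2) = 360 - (4 + 710 + 2*5041) = 360 - (4 + 710 + 10082) = 360 - 1*10796 = 360 - 10796 = -10436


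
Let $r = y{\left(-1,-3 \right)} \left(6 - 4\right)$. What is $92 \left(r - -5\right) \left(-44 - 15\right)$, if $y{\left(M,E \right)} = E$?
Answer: $5428$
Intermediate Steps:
$r = -6$ ($r = - 3 \left(6 - 4\right) = \left(-3\right) 2 = -6$)
$92 \left(r - -5\right) \left(-44 - 15\right) = 92 \left(-6 - -5\right) \left(-44 - 15\right) = 92 \left(-6 + 5\right) \left(-44 - 15\right) = 92 \left(-1\right) \left(-59\right) = \left(-92\right) \left(-59\right) = 5428$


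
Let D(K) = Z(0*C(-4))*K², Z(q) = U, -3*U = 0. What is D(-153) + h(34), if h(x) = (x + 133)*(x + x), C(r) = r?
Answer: 11356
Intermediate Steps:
U = 0 (U = -⅓*0 = 0)
h(x) = 2*x*(133 + x) (h(x) = (133 + x)*(2*x) = 2*x*(133 + x))
Z(q) = 0
D(K) = 0 (D(K) = 0*K² = 0)
D(-153) + h(34) = 0 + 2*34*(133 + 34) = 0 + 2*34*167 = 0 + 11356 = 11356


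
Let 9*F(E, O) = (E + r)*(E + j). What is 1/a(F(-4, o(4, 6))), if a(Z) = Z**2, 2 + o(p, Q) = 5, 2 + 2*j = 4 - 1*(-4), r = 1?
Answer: 9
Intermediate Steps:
j = 3 (j = -1 + (4 - 1*(-4))/2 = -1 + (4 + 4)/2 = -1 + (1/2)*8 = -1 + 4 = 3)
o(p, Q) = 3 (o(p, Q) = -2 + 5 = 3)
F(E, O) = (1 + E)*(3 + E)/9 (F(E, O) = ((E + 1)*(E + 3))/9 = ((1 + E)*(3 + E))/9 = (1 + E)*(3 + E)/9)
1/a(F(-4, o(4, 6))) = 1/((1/3 + (1/9)*(-4)**2 + (4/9)*(-4))**2) = 1/((1/3 + (1/9)*16 - 16/9)**2) = 1/((1/3 + 16/9 - 16/9)**2) = 1/((1/3)**2) = 1/(1/9) = 9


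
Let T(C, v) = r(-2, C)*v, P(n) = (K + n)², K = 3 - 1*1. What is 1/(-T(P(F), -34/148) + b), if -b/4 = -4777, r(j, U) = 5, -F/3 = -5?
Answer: 74/1414077 ≈ 5.2331e-5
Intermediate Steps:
K = 2 (K = 3 - 1 = 2)
F = 15 (F = -3*(-5) = 15)
P(n) = (2 + n)²
b = 19108 (b = -4*(-4777) = 19108)
T(C, v) = 5*v
1/(-T(P(F), -34/148) + b) = 1/(-5*(-34/148) + 19108) = 1/(-5*(-34*1/148) + 19108) = 1/(-5*(-17)/74 + 19108) = 1/(-1*(-85/74) + 19108) = 1/(85/74 + 19108) = 1/(1414077/74) = 74/1414077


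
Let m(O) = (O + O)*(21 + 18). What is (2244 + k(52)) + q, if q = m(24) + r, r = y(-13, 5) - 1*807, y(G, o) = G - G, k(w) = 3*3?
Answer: 3318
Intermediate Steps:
k(w) = 9
y(G, o) = 0
m(O) = 78*O (m(O) = (2*O)*39 = 78*O)
r = -807 (r = 0 - 1*807 = 0 - 807 = -807)
q = 1065 (q = 78*24 - 807 = 1872 - 807 = 1065)
(2244 + k(52)) + q = (2244 + 9) + 1065 = 2253 + 1065 = 3318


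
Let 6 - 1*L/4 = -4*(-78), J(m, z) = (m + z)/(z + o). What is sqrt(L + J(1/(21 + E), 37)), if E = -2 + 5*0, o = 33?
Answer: 2*I*sqrt(135262330)/665 ≈ 34.978*I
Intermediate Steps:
E = -2 (E = -2 + 0 = -2)
J(m, z) = (m + z)/(33 + z) (J(m, z) = (m + z)/(z + 33) = (m + z)/(33 + z))
L = -1224 (L = 24 - (-16)*(-78) = 24 - 4*312 = 24 - 1248 = -1224)
sqrt(L + J(1/(21 + E), 37)) = sqrt(-1224 + (1/(21 - 2) + 37)/(33 + 37)) = sqrt(-1224 + (1/19 + 37)/70) = sqrt(-1224 + (1/70)*(704/19)) = sqrt(-1224 + 352/665) = sqrt(-813608/665) = 2*I*sqrt(135262330)/665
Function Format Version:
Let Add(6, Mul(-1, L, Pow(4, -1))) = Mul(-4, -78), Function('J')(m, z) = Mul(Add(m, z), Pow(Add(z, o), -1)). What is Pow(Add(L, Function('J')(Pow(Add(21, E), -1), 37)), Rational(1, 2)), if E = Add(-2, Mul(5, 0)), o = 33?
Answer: Mul(Rational(2, 665), I, Pow(135262330, Rational(1, 2))) ≈ Mul(34.978, I)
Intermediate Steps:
E = -2 (E = Add(-2, 0) = -2)
Function('J')(m, z) = Mul(Pow(Add(33, z), -1), Add(m, z)) (Function('J')(m, z) = Mul(Add(m, z), Pow(Add(z, 33), -1)) = Mul(Add(m, z), Pow(Add(33, z), -1)) = Mul(Pow(Add(33, z), -1), Add(m, z)))
L = -1224 (L = Add(24, Mul(-4, Mul(-4, -78))) = Add(24, Mul(-4, 312)) = Add(24, -1248) = -1224)
Pow(Add(L, Function('J')(Pow(Add(21, E), -1), 37)), Rational(1, 2)) = Pow(Add(-1224, Mul(Pow(Add(33, 37), -1), Add(Pow(Add(21, -2), -1), 37))), Rational(1, 2)) = Pow(Add(-1224, Mul(Pow(70, -1), Add(Pow(19, -1), 37))), Rational(1, 2)) = Pow(Add(-1224, Mul(Rational(1, 70), Add(Rational(1, 19), 37))), Rational(1, 2)) = Pow(Add(-1224, Mul(Rational(1, 70), Rational(704, 19))), Rational(1, 2)) = Pow(Add(-1224, Rational(352, 665)), Rational(1, 2)) = Pow(Rational(-813608, 665), Rational(1, 2)) = Mul(Rational(2, 665), I, Pow(135262330, Rational(1, 2)))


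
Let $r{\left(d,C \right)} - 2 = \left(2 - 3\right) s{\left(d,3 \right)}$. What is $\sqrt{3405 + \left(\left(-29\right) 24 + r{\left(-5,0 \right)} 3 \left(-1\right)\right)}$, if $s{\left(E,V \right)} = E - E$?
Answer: $\sqrt{2703} \approx 51.99$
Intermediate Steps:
$s{\left(E,V \right)} = 0$
$r{\left(d,C \right)} = 2$ ($r{\left(d,C \right)} = 2 + \left(2 - 3\right) 0 = 2 - 0 = 2 + 0 = 2$)
$\sqrt{3405 + \left(\left(-29\right) 24 + r{\left(-5,0 \right)} 3 \left(-1\right)\right)} = \sqrt{3405 - \left(696 - 2 \cdot 3 \left(-1\right)\right)} = \sqrt{3405 + \left(-696 + 6 \left(-1\right)\right)} = \sqrt{3405 - 702} = \sqrt{2703}$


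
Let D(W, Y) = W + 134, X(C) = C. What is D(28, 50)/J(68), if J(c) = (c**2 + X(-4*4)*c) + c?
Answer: 81/1802 ≈ 0.044950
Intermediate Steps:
D(W, Y) = 134 + W
J(c) = c**2 - 15*c (J(c) = (c**2 + (-4*4)*c) + c = (c**2 - 16*c) + c = c**2 - 15*c)
D(28, 50)/J(68) = (134 + 28)/((68*(-15 + 68))) = 162/((68*53)) = 162/3604 = 162*(1/3604) = 81/1802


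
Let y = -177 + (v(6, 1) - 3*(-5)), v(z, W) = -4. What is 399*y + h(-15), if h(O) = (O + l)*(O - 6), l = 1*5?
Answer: -66024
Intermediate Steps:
l = 5
y = -166 (y = -177 + (-4 - 3*(-5)) = -177 + (-4 + 15) = -177 + 11 = -166)
h(O) = (-6 + O)*(5 + O) (h(O) = (O + 5)*(O - 6) = (5 + O)*(-6 + O) = (-6 + O)*(5 + O))
399*y + h(-15) = 399*(-166) + (-30 + (-15)**2 - 1*(-15)) = -66234 + (-30 + 225 + 15) = -66234 + 210 = -66024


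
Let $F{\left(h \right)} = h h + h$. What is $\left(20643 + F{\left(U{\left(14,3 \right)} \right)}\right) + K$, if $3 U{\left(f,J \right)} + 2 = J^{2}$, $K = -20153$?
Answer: $\frac{4480}{9} \approx 497.78$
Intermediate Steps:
$U{\left(f,J \right)} = - \frac{2}{3} + \frac{J^{2}}{3}$
$F{\left(h \right)} = h + h^{2}$ ($F{\left(h \right)} = h^{2} + h = h + h^{2}$)
$\left(20643 + F{\left(U{\left(14,3 \right)} \right)}\right) + K = \left(20643 + \left(- \frac{2}{3} + \frac{3^{2}}{3}\right) \left(1 - \left(\frac{2}{3} - \frac{3^{2}}{3}\right)\right)\right) - 20153 = \left(20643 + \left(- \frac{2}{3} + \frac{1}{3} \cdot 9\right) \left(1 + \left(- \frac{2}{3} + \frac{1}{3} \cdot 9\right)\right)\right) - 20153 = \left(20643 + \left(- \frac{2}{3} + 3\right) \left(1 + \left(- \frac{2}{3} + 3\right)\right)\right) - 20153 = \left(20643 + \frac{7 \left(1 + \frac{7}{3}\right)}{3}\right) - 20153 = \left(20643 + \frac{7}{3} \cdot \frac{10}{3}\right) - 20153 = \left(20643 + \frac{70}{9}\right) - 20153 = \frac{185857}{9} - 20153 = \frac{4480}{9}$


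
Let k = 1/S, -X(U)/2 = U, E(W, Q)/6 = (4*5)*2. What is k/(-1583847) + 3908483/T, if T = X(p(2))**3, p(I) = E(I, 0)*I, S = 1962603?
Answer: -449976825890095589/101858111446745088000 ≈ -0.0044177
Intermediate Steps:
E(W, Q) = 240 (E(W, Q) = 6*((4*5)*2) = 6*(20*2) = 6*40 = 240)
p(I) = 240*I
X(U) = -2*U
T = -884736000 (T = (-480*2)**3 = (-2*480)**3 = (-960)**3 = -884736000)
k = 1/1962603 ≈ 5.0953e-7
k/(-1583847) + 3908483/T = (1/1962603)/(-1583847) + 3908483/(-884736000) = (1/1962603)*(-1/1583847) + 3908483*(-1/884736000) = -1/3108462873741 - 3908483/884736000 = -449976825890095589/101858111446745088000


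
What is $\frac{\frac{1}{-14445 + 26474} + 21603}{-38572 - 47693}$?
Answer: $- \frac{259862488}{1037681685} \approx -0.25043$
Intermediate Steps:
$\frac{\frac{1}{-14445 + 26474} + 21603}{-38572 - 47693} = \frac{\frac{1}{12029} + 21603}{-86265} = \left(\frac{1}{12029} + 21603\right) \left(- \frac{1}{86265}\right) = \frac{259862488}{12029} \left(- \frac{1}{86265}\right) = - \frac{259862488}{1037681685}$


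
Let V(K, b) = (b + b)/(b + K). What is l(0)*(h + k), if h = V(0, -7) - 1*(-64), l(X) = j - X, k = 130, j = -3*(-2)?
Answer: 1176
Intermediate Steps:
V(K, b) = 2*b/(K + b) (V(K, b) = (2*b)/(K + b) = 2*b/(K + b))
j = 6
l(X) = 6 - X
h = 66 (h = 2*(-7)/(0 - 7) - 1*(-64) = 2*(-7)/(-7) + 64 = 2*(-7)*(-1/7) + 64 = 2 + 64 = 66)
l(0)*(h + k) = (6 - 1*0)*(66 + 130) = (6 + 0)*196 = 6*196 = 1176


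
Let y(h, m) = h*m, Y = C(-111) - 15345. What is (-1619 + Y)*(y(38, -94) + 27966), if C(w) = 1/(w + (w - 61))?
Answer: -117111032322/283 ≈ -4.1382e+8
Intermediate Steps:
C(w) = 1/(-61 + 2*w) (C(w) = 1/(w + (-61 + w)) = 1/(-61 + 2*w))
Y = -4342636/283 (Y = 1/(-61 + 2*(-111)) - 15345 = 1/(-61 - 222) - 15345 = 1/(-283) - 15345 = -1/283 - 15345 = -4342636/283 ≈ -15345.)
(-1619 + Y)*(y(38, -94) + 27966) = (-1619 - 4342636/283)*(38*(-94) + 27966) = -4800813*(-3572 + 27966)/283 = -4800813/283*24394 = -117111032322/283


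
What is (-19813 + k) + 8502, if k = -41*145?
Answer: -17256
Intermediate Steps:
k = -5945
(-19813 + k) + 8502 = (-19813 - 5945) + 8502 = -25758 + 8502 = -17256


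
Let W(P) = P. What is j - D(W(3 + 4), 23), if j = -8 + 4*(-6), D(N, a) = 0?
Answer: -32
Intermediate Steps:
j = -32 (j = -8 - 24 = -32)
j - D(W(3 + 4), 23) = -32 - 1*0 = -32 + 0 = -32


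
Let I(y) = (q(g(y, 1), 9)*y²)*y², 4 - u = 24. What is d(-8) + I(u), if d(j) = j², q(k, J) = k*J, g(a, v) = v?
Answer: 1440064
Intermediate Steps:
u = -20 (u = 4 - 1*24 = 4 - 24 = -20)
q(k, J) = J*k
I(y) = 9*y⁴ (I(y) = ((9*1)*y²)*y² = (9*y²)*y² = 9*y⁴)
d(-8) + I(u) = (-8)² + 9*(-20)⁴ = 64 + 9*160000 = 64 + 1440000 = 1440064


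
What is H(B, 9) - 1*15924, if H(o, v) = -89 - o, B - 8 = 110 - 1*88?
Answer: -16043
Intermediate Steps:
B = 30 (B = 8 + (110 - 1*88) = 8 + (110 - 88) = 8 + 22 = 30)
H(B, 9) - 1*15924 = (-89 - 1*30) - 1*15924 = (-89 - 30) - 15924 = -119 - 15924 = -16043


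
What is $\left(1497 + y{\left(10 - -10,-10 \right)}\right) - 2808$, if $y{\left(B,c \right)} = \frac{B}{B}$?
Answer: $-1310$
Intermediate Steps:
$y{\left(B,c \right)} = 1$
$\left(1497 + y{\left(10 - -10,-10 \right)}\right) - 2808 = \left(1497 + 1\right) - 2808 = 1498 - 2808 = -1310$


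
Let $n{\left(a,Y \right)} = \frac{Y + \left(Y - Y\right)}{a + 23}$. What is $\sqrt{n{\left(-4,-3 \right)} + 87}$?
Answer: $\frac{5 \sqrt{1254}}{19} \approx 9.3189$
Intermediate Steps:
$n{\left(a,Y \right)} = \frac{Y}{23 + a}$ ($n{\left(a,Y \right)} = \frac{Y + 0}{23 + a} = \frac{Y}{23 + a}$)
$\sqrt{n{\left(-4,-3 \right)} + 87} = \sqrt{- \frac{3}{23 - 4} + 87} = \sqrt{- \frac{3}{19} + 87} = \sqrt{\frac{1650}{19}} = \frac{5 \sqrt{1254}}{19}$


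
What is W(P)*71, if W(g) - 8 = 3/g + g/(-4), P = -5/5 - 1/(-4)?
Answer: 4757/16 ≈ 297.31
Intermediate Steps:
P = -¾ (P = -5*⅕ - 1*(-¼) = -1 + ¼ = -¾ ≈ -0.75000)
W(g) = 8 + 3/g - g/4 (W(g) = 8 + (3/g + g/(-4)) = 8 + (3/g + g*(-¼)) = 8 + (3/g - g/4) = 8 + 3/g - g/4)
W(P)*71 = (8 + 3/(-¾) - ¼*(-¾))*71 = (8 + 3*(-4/3) + 3/16)*71 = (8 - 4 + 3/16)*71 = (67/16)*71 = 4757/16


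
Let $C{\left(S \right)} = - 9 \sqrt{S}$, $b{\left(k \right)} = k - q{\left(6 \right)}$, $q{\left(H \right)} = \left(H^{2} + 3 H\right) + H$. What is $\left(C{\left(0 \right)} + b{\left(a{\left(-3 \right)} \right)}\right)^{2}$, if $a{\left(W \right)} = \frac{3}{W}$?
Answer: $3721$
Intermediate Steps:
$q{\left(H \right)} = H^{2} + 4 H$
$b{\left(k \right)} = -60 + k$ ($b{\left(k \right)} = k - 6 \left(4 + 6\right) = k - 6 \cdot 10 = k - 60 = -60 + k$)
$\left(C{\left(0 \right)} + b{\left(a{\left(-3 \right)} \right)}\right)^{2} = \left(- 9 \sqrt{0} - \left(60 - \frac{3}{-3}\right)\right)^{2} = \left(\left(-9\right) 0 + \left(-60 + 3 \left(- \frac{1}{3}\right)\right)\right)^{2} = \left(0 - 61\right)^{2} = \left(-61\right)^{2} = 3721$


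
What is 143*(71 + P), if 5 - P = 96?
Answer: -2860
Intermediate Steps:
P = -91 (P = 5 - 1*96 = 5 - 96 = -91)
143*(71 + P) = 143*(71 - 91) = 143*(-20) = -2860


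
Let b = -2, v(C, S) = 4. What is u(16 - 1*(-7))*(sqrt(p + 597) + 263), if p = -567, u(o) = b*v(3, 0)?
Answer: -2104 - 8*sqrt(30) ≈ -2147.8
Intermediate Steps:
u(o) = -8 (u(o) = -2*4 = -8)
u(16 - 1*(-7))*(sqrt(p + 597) + 263) = -8*(sqrt(-567 + 597) + 263) = -8*(sqrt(30) + 263) = -8*(263 + sqrt(30)) = -2104 - 8*sqrt(30)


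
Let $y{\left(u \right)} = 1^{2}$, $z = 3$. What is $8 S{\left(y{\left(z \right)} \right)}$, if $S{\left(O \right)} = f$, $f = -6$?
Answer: $-48$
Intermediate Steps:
$y{\left(u \right)} = 1$
$S{\left(O \right)} = -6$
$8 S{\left(y{\left(z \right)} \right)} = 8 \left(-6\right) = -48$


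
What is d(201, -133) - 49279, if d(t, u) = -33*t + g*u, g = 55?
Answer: -63227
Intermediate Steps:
d(t, u) = -33*t + 55*u
d(201, -133) - 49279 = (-33*201 + 55*(-133)) - 49279 = (-6633 - 7315) - 49279 = -13948 - 49279 = -63227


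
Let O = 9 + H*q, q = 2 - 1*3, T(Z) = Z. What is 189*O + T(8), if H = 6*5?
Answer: -3961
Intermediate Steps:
q = -1 (q = 2 - 3 = -1)
H = 30
O = -21 (O = 9 + 30*(-1) = 9 - 30 = -21)
189*O + T(8) = 189*(-21) + 8 = -3969 + 8 = -3961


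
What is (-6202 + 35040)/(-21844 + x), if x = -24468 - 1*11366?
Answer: -14419/28839 ≈ -0.49998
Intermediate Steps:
x = -35834 (x = -24468 - 11366 = -35834)
(-6202 + 35040)/(-21844 + x) = (-6202 + 35040)/(-21844 - 35834) = 28838/(-57678) = 28838*(-1/57678) = -14419/28839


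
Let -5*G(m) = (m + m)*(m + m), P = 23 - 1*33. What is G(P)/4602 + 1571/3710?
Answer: 3466471/8536710 ≈ 0.40607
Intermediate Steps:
P = -10 (P = 23 - 33 = -10)
G(m) = -4*m²/5 (G(m) = -(m + m)*(m + m)/5 = -2*m*2*m/5 = -4*m²/5)
G(P)/4602 + 1571/3710 = -⅘*(-10)²/4602 + 1571/3710 = -⅘*100*(1/4602) + 1571*(1/3710) = -80*1/4602 + 1571/3710 = -40/2301 + 1571/3710 = 3466471/8536710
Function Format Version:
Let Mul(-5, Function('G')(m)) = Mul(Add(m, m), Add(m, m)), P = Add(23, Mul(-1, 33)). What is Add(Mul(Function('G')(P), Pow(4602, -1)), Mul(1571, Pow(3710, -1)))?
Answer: Rational(3466471, 8536710) ≈ 0.40607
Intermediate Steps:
P = -10 (P = Add(23, -33) = -10)
Function('G')(m) = Mul(Rational(-4, 5), Pow(m, 2)) (Function('G')(m) = Mul(Rational(-1, 5), Mul(Add(m, m), Add(m, m))) = Mul(Rational(-1, 5), Mul(Mul(2, m), Mul(2, m))) = Mul(Rational(-1, 5), Mul(4, Pow(m, 2))) = Mul(Rational(-4, 5), Pow(m, 2)))
Add(Mul(Function('G')(P), Pow(4602, -1)), Mul(1571, Pow(3710, -1))) = Add(Mul(Mul(Rational(-4, 5), Pow(-10, 2)), Pow(4602, -1)), Mul(1571, Pow(3710, -1))) = Add(Mul(Mul(Rational(-4, 5), 100), Rational(1, 4602)), Mul(1571, Rational(1, 3710))) = Add(Mul(-80, Rational(1, 4602)), Rational(1571, 3710)) = Add(Rational(-40, 2301), Rational(1571, 3710)) = Rational(3466471, 8536710)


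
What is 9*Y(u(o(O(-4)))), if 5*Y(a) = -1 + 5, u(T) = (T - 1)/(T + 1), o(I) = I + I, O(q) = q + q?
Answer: 36/5 ≈ 7.2000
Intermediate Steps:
O(q) = 2*q
o(I) = 2*I
u(T) = (-1 + T)/(1 + T)
Y(a) = ⅘ (Y(a) = (-1 + 5)/5 = (⅕)*4 = ⅘)
9*Y(u(o(O(-4)))) = 9*(⅘) = 36/5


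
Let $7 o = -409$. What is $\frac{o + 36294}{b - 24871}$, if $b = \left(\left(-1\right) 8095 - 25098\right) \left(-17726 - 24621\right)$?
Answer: $\frac{253649}{9839193700} \approx 2.5779 \cdot 10^{-5}$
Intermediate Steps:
$o = - \frac{409}{7}$ ($o = \frac{1}{7} \left(-409\right) = - \frac{409}{7} \approx -58.429$)
$b = 1405623971$ ($b = \left(-8095 - 25098\right) \left(-42347\right) = \left(-33193\right) \left(-42347\right) = 1405623971$)
$\frac{o + 36294}{b - 24871} = \frac{- \frac{409}{7} + 36294}{1405623971 - 24871} = \frac{253649}{7 \cdot 1405599100} = \frac{253649}{7} \cdot \frac{1}{1405599100} = \frac{253649}{9839193700}$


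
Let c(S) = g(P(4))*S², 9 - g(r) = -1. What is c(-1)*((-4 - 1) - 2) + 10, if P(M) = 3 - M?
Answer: -60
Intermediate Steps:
g(r) = 10 (g(r) = 9 - 1*(-1) = 9 + 1 = 10)
c(S) = 10*S²
c(-1)*((-4 - 1) - 2) + 10 = (10*(-1)²)*((-4 - 1) - 2) + 10 = (10*1)*(-5 - 2) + 10 = 10*(-7) + 10 = -70 + 10 = -60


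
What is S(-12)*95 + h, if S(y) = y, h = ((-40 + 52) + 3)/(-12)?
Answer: -4565/4 ≈ -1141.3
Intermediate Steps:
h = -5/4 (h = (12 + 3)*(-1/12) = 15*(-1/12) = -5/4 ≈ -1.2500)
S(-12)*95 + h = -12*95 - 5/4 = -1140 - 5/4 = -4565/4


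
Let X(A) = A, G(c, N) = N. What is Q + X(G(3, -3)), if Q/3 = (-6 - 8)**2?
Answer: 585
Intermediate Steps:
Q = 588 (Q = 3*(-6 - 8)**2 = 3*(-14)**2 = 3*196 = 588)
Q + X(G(3, -3)) = 588 - 3 = 585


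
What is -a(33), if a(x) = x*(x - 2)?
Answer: -1023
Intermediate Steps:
a(x) = x*(-2 + x)
-a(33) = -33*(-2 + 33) = -33*31 = -1*1023 = -1023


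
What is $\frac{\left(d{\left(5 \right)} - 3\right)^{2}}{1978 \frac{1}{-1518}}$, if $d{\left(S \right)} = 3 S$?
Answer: $- \frac{4752}{43} \approx -110.51$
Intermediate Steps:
$\frac{\left(d{\left(5 \right)} - 3\right)^{2}}{1978 \frac{1}{-1518}} = \frac{\left(3 \cdot 5 - 3\right)^{2}}{1978 \frac{1}{-1518}} = \frac{\left(15 - 3\right)^{2}}{1978 \left(- \frac{1}{1518}\right)} = \frac{12^{2}}{- \frac{43}{33}} = 144 \left(- \frac{33}{43}\right) = - \frac{4752}{43}$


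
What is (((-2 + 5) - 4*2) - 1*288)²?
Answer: 85849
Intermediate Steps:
(((-2 + 5) - 4*2) - 1*288)² = ((3 - 8) - 288)² = (-5 - 288)² = (-293)² = 85849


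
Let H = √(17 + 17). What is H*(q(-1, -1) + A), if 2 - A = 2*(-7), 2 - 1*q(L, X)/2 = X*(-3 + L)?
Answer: 12*√34 ≈ 69.971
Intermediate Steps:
q(L, X) = 4 - 2*X*(-3 + L)
H = √34 ≈ 5.8309
A = 16 (A = 2 - 2*(-7) = 2 - 1*(-14) = 2 + 14 = 16)
H*(q(-1, -1) + A) = √34*((4 + 6*(-1) - 2*(-1)*(-1)) + 16) = √34*((4 - 6 - 2) + 16) = √34*(-4 + 16) = √34*12 = 12*√34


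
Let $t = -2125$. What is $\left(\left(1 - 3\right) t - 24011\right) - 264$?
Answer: $-20025$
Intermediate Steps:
$\left(\left(1 - 3\right) t - 24011\right) - 264 = \left(\left(1 - 3\right) \left(-2125\right) - 24011\right) - 264 = \left(\left(-2\right) \left(-2125\right) - 24011\right) - 264 = \left(4250 - 24011\right) - 264 = -19761 - 264 = -20025$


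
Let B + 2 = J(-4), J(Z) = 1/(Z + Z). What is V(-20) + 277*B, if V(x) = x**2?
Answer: -1509/8 ≈ -188.63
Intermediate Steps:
J(Z) = 1/(2*Z)
B = -17/8 (B = -2 + (1/2)/(-4) = -2 + (1/2)*(-1/4) = -2 - 1/8 = -17/8 ≈ -2.1250)
V(-20) + 277*B = (-20)**2 + 277*(-17/8) = 400 - 4709/8 = -1509/8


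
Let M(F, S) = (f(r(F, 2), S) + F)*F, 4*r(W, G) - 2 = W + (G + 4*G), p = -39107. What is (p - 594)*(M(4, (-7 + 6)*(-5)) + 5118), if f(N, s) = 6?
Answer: -204777758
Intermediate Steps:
r(W, G) = ½ + W/4 + 5*G/4 (r(W, G) = ½ + (W + (G + 4*G))/4 = ½ + (W + 5*G)/4 = ½ + (W/4 + 5*G/4) = ½ + W/4 + 5*G/4)
M(F, S) = F*(6 + F) (M(F, S) = (6 + F)*F = F*(6 + F))
(p - 594)*(M(4, (-7 + 6)*(-5)) + 5118) = (-39107 - 594)*(4*(6 + 4) + 5118) = -39701*(4*10 + 5118) = -39701*(40 + 5118) = -39701*5158 = -204777758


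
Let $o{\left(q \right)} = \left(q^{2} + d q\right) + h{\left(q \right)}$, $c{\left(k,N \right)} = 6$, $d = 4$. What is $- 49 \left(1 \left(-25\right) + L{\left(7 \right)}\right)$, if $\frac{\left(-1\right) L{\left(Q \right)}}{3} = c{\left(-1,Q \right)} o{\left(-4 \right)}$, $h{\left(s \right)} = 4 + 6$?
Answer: $10045$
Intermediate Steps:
$h{\left(s \right)} = 10$
$o{\left(q \right)} = 10 + q^{2} + 4 q$ ($o{\left(q \right)} = \left(q^{2} + 4 q\right) + 10 = 10 + q^{2} + 4 q$)
$L{\left(Q \right)} = -180$ ($L{\left(Q \right)} = - 3 \cdot 6 \left(10 + \left(-4\right)^{2} + 4 \left(-4\right)\right) = - 3 \cdot 6 \left(10 + 16 - 16\right) = - 3 \cdot 6 \cdot 10 = \left(-3\right) 60 = -180$)
$- 49 \left(1 \left(-25\right) + L{\left(7 \right)}\right) = - 49 \left(1 \left(-25\right) - 180\right) = - 49 \left(-25 - 180\right) = \left(-49\right) \left(-205\right) = 10045$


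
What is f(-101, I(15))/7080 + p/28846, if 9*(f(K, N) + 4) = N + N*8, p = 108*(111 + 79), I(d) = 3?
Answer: 72626377/102114840 ≈ 0.71122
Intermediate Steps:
p = 20520 (p = 108*190 = 20520)
f(K, N) = -4 + N (f(K, N) = -4 + (N + N*8)/9 = -4 + (N + 8*N)/9 = -4 + (9*N)/9 = -4 + N)
f(-101, I(15))/7080 + p/28846 = (-4 + 3)/7080 + 20520/28846 = -1*1/7080 + 20520*(1/28846) = -1/7080 + 10260/14423 = 72626377/102114840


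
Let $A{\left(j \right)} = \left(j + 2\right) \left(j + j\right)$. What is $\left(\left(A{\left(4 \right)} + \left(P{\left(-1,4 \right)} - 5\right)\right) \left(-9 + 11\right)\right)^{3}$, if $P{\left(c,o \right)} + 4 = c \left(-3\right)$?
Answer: $592704$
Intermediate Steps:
$P{\left(c,o \right)} = -4 - 3 c$ ($P{\left(c,o \right)} = -4 + c \left(-3\right) = -4 - 3 c$)
$A{\left(j \right)} = 2 j \left(2 + j\right)$ ($A{\left(j \right)} = \left(2 + j\right) 2 j = 2 j \left(2 + j\right)$)
$\left(\left(A{\left(4 \right)} + \left(P{\left(-1,4 \right)} - 5\right)\right) \left(-9 + 11\right)\right)^{3} = \left(\left(2 \cdot 4 \left(2 + 4\right) - 6\right) \left(-9 + 11\right)\right)^{3} = \left(\left(2 \cdot 4 \cdot 6 + \left(\left(-4 + 3\right) - 5\right)\right) 2\right)^{3} = \left(\left(48 - 6\right) 2\right)^{3} = \left(42 \cdot 2\right)^{3} = 84^{3} = 592704$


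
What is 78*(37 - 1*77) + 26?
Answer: -3094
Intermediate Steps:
78*(37 - 1*77) + 26 = 78*(37 - 77) + 26 = 78*(-40) + 26 = -3120 + 26 = -3094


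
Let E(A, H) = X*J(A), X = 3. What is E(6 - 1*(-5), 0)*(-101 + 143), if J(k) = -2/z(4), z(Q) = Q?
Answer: -63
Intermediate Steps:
J(k) = -½ (J(k) = -2/4 = -2*¼ = -½)
E(A, H) = -3/2 (E(A, H) = 3*(-½) = -3/2)
E(6 - 1*(-5), 0)*(-101 + 143) = -3*(-101 + 143)/2 = -3/2*42 = -63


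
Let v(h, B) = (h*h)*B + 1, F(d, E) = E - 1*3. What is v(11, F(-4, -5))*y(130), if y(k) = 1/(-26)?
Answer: 967/26 ≈ 37.192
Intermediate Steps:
F(d, E) = -3 + E (F(d, E) = E - 3 = -3 + E)
v(h, B) = 1 + B*h² (v(h, B) = h²*B + 1 = B*h² + 1 = 1 + B*h²)
y(k) = -1/26
v(11, F(-4, -5))*y(130) = (1 + (-3 - 5)*11²)*(-1/26) = (1 - 8*121)*(-1/26) = (1 - 968)*(-1/26) = -967*(-1/26) = 967/26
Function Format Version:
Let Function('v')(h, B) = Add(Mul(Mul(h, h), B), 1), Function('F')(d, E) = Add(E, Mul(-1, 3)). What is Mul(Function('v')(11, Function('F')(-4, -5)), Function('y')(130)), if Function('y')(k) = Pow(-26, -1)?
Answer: Rational(967, 26) ≈ 37.192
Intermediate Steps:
Function('F')(d, E) = Add(-3, E) (Function('F')(d, E) = Add(E, -3) = Add(-3, E))
Function('v')(h, B) = Add(1, Mul(B, Pow(h, 2))) (Function('v')(h, B) = Add(Mul(Pow(h, 2), B), 1) = Add(Mul(B, Pow(h, 2)), 1) = Add(1, Mul(B, Pow(h, 2))))
Function('y')(k) = Rational(-1, 26)
Mul(Function('v')(11, Function('F')(-4, -5)), Function('y')(130)) = Mul(Add(1, Mul(Add(-3, -5), Pow(11, 2))), Rational(-1, 26)) = Mul(Add(1, Mul(-8, 121)), Rational(-1, 26)) = Mul(Add(1, -968), Rational(-1, 26)) = Mul(-967, Rational(-1, 26)) = Rational(967, 26)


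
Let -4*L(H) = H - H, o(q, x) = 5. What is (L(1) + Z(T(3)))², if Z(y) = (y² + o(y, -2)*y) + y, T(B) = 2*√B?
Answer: 576 + 288*√3 ≈ 1074.8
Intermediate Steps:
Z(y) = y² + 6*y (Z(y) = (y² + 5*y) + y = y² + 6*y)
L(H) = 0 (L(H) = -(H - H)/4 = -¼*0 = 0)
(L(1) + Z(T(3)))² = (0 + (2*√3)*(6 + 2*√3))² = (0 + 2*√3*(6 + 2*√3))² = (2*√3*(6 + 2*√3))² = 12*(6 + 2*√3)²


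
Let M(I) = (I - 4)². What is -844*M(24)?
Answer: -337600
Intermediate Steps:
M(I) = (-4 + I)²
-844*M(24) = -844*(-4 + 24)² = -844*20² = -844*400 = -337600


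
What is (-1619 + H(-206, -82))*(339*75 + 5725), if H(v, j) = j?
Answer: -52986150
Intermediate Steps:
(-1619 + H(-206, -82))*(339*75 + 5725) = (-1619 - 82)*(339*75 + 5725) = -1701*(25425 + 5725) = -1701*31150 = -52986150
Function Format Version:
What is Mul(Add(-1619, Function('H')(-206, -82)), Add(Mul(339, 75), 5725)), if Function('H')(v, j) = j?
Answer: -52986150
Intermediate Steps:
Mul(Add(-1619, Function('H')(-206, -82)), Add(Mul(339, 75), 5725)) = Mul(Add(-1619, -82), Add(Mul(339, 75), 5725)) = Mul(-1701, Add(25425, 5725)) = Mul(-1701, 31150) = -52986150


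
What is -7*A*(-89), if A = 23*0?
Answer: 0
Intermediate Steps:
A = 0
-7*A*(-89) = -7*0*(-89) = 0*(-89) = 0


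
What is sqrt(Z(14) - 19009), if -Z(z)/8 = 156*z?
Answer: 191*I ≈ 191.0*I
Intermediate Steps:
Z(z) = -1248*z
sqrt(Z(14) - 19009) = sqrt(-1248*14 - 19009) = sqrt(-17472 - 19009) = sqrt(-36481) = 191*I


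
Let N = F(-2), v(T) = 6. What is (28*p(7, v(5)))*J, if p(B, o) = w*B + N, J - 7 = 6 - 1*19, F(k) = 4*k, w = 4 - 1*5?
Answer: 2520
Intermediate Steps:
w = -1 (w = 4 - 5 = -1)
N = -8 (N = 4*(-2) = -8)
J = -6 (J = 7 + (6 - 1*19) = 7 + (6 - 19) = 7 - 13 = -6)
p(B, o) = -8 - B (p(B, o) = -B - 8 = -8 - B)
(28*p(7, v(5)))*J = (28*(-8 - 1*7))*(-6) = (28*(-8 - 7))*(-6) = (28*(-15))*(-6) = -420*(-6) = 2520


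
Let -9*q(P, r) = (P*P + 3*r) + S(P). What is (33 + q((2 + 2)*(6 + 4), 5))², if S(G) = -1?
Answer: 192721/9 ≈ 21413.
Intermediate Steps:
q(P, r) = ⅑ - r/3 - P²/9 (q(P, r) = -((P*P + 3*r) - 1)/9 = -((P² + 3*r) - 1)/9 = -(-1 + P² + 3*r)/9 = ⅑ - r/3 - P²/9)
(33 + q((2 + 2)*(6 + 4), 5))² = (33 + (⅑ - ⅓*5 - (2 + 2)²*(6 + 4)²/9))² = (33 + (⅑ - 5/3 - (4*10)²/9))² = (33 + (⅑ - 5/3 - ⅑*40²))² = (33 + (⅑ - 5/3 - ⅑*1600))² = (33 + (⅑ - 5/3 - 1600/9))² = (33 - 538/3)² = (-439/3)² = 192721/9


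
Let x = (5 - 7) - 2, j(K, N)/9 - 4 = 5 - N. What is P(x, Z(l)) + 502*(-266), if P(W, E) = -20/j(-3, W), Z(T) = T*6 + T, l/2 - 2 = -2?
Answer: -15623264/117 ≈ -1.3353e+5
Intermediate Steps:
l = 0 (l = 4 + 2*(-2) = 4 - 4 = 0)
j(K, N) = 81 - 9*N (j(K, N) = 36 + 9*(5 - N) = 36 + (45 - 9*N) = 81 - 9*N)
Z(T) = 7*T (Z(T) = 6*T + T = 7*T)
x = -4 (x = -2 - 2 = -4)
P(W, E) = -20/(81 - 9*W)
P(x, Z(l)) + 502*(-266) = 20/(9*(-9 - 4)) + 502*(-266) = (20/9)/(-13) - 133532 = (20/9)*(-1/13) - 133532 = -20/117 - 133532 = -15623264/117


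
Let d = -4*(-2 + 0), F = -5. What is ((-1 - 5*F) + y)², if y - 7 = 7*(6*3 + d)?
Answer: 45369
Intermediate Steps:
d = 8 (d = -4*(-2) = 8)
y = 189 (y = 7 + 7*(6*3 + 8) = 7 + 7*(18 + 8) = 7 + 7*26 = 7 + 182 = 189)
((-1 - 5*F) + y)² = ((-1 - 5*(-5)) + 189)² = ((-1 + 25) + 189)² = (24 + 189)² = 213² = 45369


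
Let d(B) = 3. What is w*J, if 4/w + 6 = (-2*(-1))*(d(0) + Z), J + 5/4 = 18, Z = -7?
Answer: -67/14 ≈ -4.7857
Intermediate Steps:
J = 67/4 (J = -5/4 + 18 = 67/4 ≈ 16.750)
w = -2/7 (w = 4/(-6 + (-2*(-1))*(3 - 7)) = 4/(-6 + 2*(-4)) = 4/(-6 - 8) = 4/(-14) = 4*(-1/14) = -2/7 ≈ -0.28571)
w*J = -2/7*67/4 = -67/14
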